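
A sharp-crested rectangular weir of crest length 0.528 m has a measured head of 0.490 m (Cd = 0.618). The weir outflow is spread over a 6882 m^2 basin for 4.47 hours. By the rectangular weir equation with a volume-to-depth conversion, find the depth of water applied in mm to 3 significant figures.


Approach: apply the rectangular weir equation with a volume-to-depth conversion, Q = (2/3)*Cd*L*sqrt(2g)*H^1.5; d = Q*t/A * 1000.
Step 1 — weir discharge:
  Q = (2/3)*0.618*0.528*sqrt(2*9.81)*0.490^1.5 = 0.33050 m^3/s
Step 2 — volume: V = 0.33050 * 4.47*3600 = 5318.4 m^3
Step 3 — depth: d = V/A * 1000 = 5318.4/6882 * 1000 = 773 mm
Therefore the depth of water applied = 773 mm.


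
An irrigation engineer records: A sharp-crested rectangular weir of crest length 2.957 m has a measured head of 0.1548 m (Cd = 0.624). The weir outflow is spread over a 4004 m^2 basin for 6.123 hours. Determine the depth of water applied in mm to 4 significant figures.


Approach: apply the rectangular weir equation with a volume-to-depth conversion, Q = (2/3)*Cd*L*sqrt(2g)*H^1.5; d = Q*t/A * 1000.
Step 1 — weir discharge:
  Q = (2/3)*0.624*2.957*sqrt(2*9.81)*0.1548^1.5 = 0.331857 m^3/s
Step 2 — volume: V = 0.331857 * 6.123*3600 = 7315.05 m^3
Step 3 — depth: d = V/A * 1000 = 7315.05/4004 * 1000 = 1827 mm
Therefore the depth of water applied = 1827 mm.


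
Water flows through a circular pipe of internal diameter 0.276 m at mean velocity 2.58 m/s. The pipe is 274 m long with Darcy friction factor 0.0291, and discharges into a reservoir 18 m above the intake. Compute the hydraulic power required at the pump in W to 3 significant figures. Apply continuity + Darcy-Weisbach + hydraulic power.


Approach: apply continuity + Darcy-Weisbach + hydraulic power, Q = A*v; hf = f*(L/D)*(v^2/(2g)); H = static + hf; P = rho*g*Q*H.
Step 1 — flow rate (continuity, Q = A*v):
  A = pi*(0.276/2)^2 = 0.059828 m^2
  Q = 0.059828 * 2.58 = 0.15436 m^3/s
Step 2 — friction head loss (Darcy-Weisbach):
  hf = 0.0291 * (274/0.276) * (2.58^2 / (2*9.81))
  hf = 9.8011 m
Step 3 — total head: H = 18 + 9.8011 = 27.801 m
Step 4 — hydraulic power (P = rho*g*Q*H):
  P = 1000 * 9.81 * 0.15436 * 27.801 = 42100 W
Therefore the hydraulic power required at the pump = 42100 W.


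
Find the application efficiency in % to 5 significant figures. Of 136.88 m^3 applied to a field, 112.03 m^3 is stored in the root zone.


Approach: apply the application efficiency ratio, Ea = (stored/applied)*100.
Ea = (112.03/136.88)*100 = 81.845 %
Therefore the application efficiency = 81.845 %.


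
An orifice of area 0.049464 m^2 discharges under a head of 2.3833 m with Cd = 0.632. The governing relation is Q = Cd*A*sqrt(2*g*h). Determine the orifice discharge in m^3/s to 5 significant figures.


Q = 0.632 * 0.049464 * sqrt(2*9.81*2.3833) = 0.21377 m^3/s
Therefore the orifice discharge = 0.21377 m^3/s.


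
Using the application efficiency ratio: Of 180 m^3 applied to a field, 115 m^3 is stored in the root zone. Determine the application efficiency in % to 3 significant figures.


Approach: apply the application efficiency ratio, Ea = (stored/applied)*100.
Ea = (115/180)*100 = 63.9 %
Therefore the application efficiency = 63.9 %.


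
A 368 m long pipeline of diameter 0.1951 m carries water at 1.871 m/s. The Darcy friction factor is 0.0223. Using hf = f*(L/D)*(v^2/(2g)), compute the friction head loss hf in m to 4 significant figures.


hf = 0.0223 * (368/0.1951) * (1.871^2 / (2*9.81))
hf = 7.505 m
Therefore the friction head loss hf = 7.505 m.


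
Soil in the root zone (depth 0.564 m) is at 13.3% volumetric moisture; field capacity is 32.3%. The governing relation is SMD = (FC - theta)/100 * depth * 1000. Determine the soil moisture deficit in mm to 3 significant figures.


SMD = (32.3 - 13.3)/100 * 0.564 * 1000 = 107 mm
Therefore the soil moisture deficit = 107 mm.


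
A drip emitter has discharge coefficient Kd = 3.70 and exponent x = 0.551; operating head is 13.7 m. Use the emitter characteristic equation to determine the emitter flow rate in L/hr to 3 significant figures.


Approach: apply the emitter characteristic equation, q = Kd * h^x.
q = 3.70 * 13.7^0.551 = 15.7 L/hr
Therefore the emitter flow rate = 15.7 L/hr.


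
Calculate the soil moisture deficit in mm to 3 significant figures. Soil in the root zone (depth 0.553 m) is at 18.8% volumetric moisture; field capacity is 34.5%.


Approach: apply the soil moisture deficit relation, SMD = (FC - theta)/100 * depth * 1000.
SMD = (34.5 - 18.8)/100 * 0.553 * 1000 = 86.8 mm
Therefore the soil moisture deficit = 86.8 mm.


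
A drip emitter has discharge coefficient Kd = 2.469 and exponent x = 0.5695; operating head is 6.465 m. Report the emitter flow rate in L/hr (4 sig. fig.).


Approach: apply the emitter characteristic equation, q = Kd * h^x.
q = 2.469 * 6.465^0.5695 = 7.147 L/hr
Therefore the emitter flow rate = 7.147 L/hr.


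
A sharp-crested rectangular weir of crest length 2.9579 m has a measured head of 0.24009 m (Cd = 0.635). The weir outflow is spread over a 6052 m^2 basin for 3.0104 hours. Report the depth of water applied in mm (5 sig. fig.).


Approach: apply the rectangular weir equation with a volume-to-depth conversion, Q = (2/3)*Cd*L*sqrt(2g)*H^1.5; d = Q*t/A * 1000.
Step 1 — weir discharge:
  Q = (2/3)*0.635*2.9579*sqrt(2*9.81)*0.24009^1.5 = 0.6524941 m^3/s
Step 2 — volume: V = 0.6524941 * 3.0104*3600 = 7071.365 m^3
Step 3 — depth: d = V/A * 1000 = 7071.365/6052 * 1000 = 1168.4 mm
Therefore the depth of water applied = 1168.4 mm.


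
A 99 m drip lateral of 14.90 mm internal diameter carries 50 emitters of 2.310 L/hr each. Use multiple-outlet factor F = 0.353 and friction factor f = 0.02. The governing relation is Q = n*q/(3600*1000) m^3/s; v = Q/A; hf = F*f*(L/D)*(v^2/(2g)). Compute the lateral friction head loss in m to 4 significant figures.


Q = 50*2.310/(3600*1000) = 3.20833e-05 m^3/s
A = pi*(14.90e-3/2)^2 = 1.74366e-04 m^2, so v = Q/A = 0.184000 m/s
hf = 0.353*0.02*(99/0.01490)*(0.184000^2/(2*9.81)) = 0.08094 m
Therefore the lateral friction head loss = 0.08094 m.


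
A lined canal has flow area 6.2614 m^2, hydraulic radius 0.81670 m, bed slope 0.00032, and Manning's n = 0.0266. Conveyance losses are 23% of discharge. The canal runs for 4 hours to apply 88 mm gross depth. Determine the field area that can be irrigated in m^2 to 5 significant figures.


Approach: apply Manning's equation with a conveyance and depth budget, Q = (1/n)*A*R^(2/3)*S^(1/2); Q_field = Q*(1-loss); Area = Q_field*t/(d/1000).
Step 1 — canal discharge (Manning's equation):
  Q = (1/0.0266) * 6.2614 * 0.81670^(2/3) * 0.00032^(1/2) = 3.679085 m^3/s
Step 2 — delivered flow: Q_field = 3.679085*(1 - 23/100) = 2.832896 m^3/s
Step 3 — volume delivered: V = 2.832896 * 4*3600 = 40793.70 m^3
Step 4 — area served: A = V / (depth/1000) = 40793.70 / 0.088 = 463560 m^2
Therefore the field area that can be irrigated = 463560 m^2.


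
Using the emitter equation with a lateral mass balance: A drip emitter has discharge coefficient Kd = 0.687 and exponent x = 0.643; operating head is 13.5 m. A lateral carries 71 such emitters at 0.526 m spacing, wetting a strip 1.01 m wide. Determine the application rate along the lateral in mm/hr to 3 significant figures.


Approach: apply the emitter equation with a lateral mass balance, q = Kd*h^x; Q = n*q; rate = Q/(n*spacing*width).
Step 1 — single emitter flow (q = Kd*h^x):
  q = 0.687 * 13.5^0.643 = 3.6624 L/hr
Step 2 — total lateral flow: Q = 71 * 3.6624 = 260.03 L/hr
Step 3 — wetted area: A = 71 * 0.526 * 1.01 = 37.719 m^2
Step 4 — application rate: Q/A = 260.03/37.719 = 6.89 mm/hr
Therefore the application rate along the lateral = 6.89 mm/hr.


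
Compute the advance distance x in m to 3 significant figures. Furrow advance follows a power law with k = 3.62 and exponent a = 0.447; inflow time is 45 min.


Approach: apply the power-law advance function, x = k*t^a.
x = 3.62 * 45^0.447 = 19.8 m
Therefore the advance distance x = 19.8 m.


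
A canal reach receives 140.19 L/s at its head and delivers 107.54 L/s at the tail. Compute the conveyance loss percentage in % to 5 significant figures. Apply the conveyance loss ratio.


Approach: apply the conveyance loss ratio, loss% = ((Q_head - Q_tail)/Q_head)*100.
loss = ((140.19 - 107.54)/140.19)*100 = 23.290 %
Therefore the conveyance loss percentage = 23.290 %.


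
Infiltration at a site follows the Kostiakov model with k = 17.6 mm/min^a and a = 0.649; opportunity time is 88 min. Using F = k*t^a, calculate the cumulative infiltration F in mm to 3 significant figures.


F = 17.6 * 88^0.649 = 322 mm
Therefore the cumulative infiltration F = 322 mm.


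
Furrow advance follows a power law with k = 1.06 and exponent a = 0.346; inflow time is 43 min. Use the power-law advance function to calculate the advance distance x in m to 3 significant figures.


Approach: apply the power-law advance function, x = k*t^a.
x = 1.06 * 43^0.346 = 3.89 m
Therefore the advance distance x = 3.89 m.


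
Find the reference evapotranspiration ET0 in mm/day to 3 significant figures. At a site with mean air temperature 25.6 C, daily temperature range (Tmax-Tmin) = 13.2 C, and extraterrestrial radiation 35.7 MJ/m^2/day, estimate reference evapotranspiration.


Approach: apply the Hargreaves-Samani method, ET0 = 0.0023*(Tmean+17.8)*sqrt(Tmax-Tmin)*0.408*Ra.
ET0 = 0.0023*(25.6+17.8)*sqrt(13.2)*0.408*35.7 = 5.28 mm/day
Therefore the reference evapotranspiration ET0 = 5.28 mm/day.


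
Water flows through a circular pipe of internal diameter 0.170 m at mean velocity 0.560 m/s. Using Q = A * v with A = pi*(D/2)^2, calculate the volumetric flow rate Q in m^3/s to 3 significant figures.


A = pi*(0.170/2)^2 = 0.022698 m^2
Q = 0.022698 * 0.560 = 0.0127 m^3/s
Therefore the volumetric flow rate Q = 0.0127 m^3/s.


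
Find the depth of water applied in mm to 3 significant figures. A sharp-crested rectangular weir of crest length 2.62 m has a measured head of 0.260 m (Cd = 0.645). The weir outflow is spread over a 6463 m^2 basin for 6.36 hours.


Approach: apply the rectangular weir equation with a volume-to-depth conversion, Q = (2/3)*Cd*L*sqrt(2g)*H^1.5; d = Q*t/A * 1000.
Step 1 — weir discharge:
  Q = (2/3)*0.645*2.62*sqrt(2*9.81)*0.260^1.5 = 0.66158 m^3/s
Step 2 — volume: V = 0.66158 * 6.36*3600 = 15147 m^3
Step 3 — depth: d = V/A * 1000 = 15147/6463 * 1000 = 2340 mm
Therefore the depth of water applied = 2340 mm.


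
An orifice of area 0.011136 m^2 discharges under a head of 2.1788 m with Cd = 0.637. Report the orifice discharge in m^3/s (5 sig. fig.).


Approach: apply the orifice equation, Q = Cd*A*sqrt(2*g*h).
Q = 0.637 * 0.011136 * sqrt(2*9.81*2.1788) = 0.046380 m^3/s
Therefore the orifice discharge = 0.046380 m^3/s.


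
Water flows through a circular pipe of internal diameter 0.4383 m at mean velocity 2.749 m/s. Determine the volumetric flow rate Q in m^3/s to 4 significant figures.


Approach: apply the continuity equation for pipe flow, Q = A * v with A = pi*(D/2)^2.
A = pi*(0.4383/2)^2 = 0.150880 m^2
Q = 0.150880 * 2.749 = 0.4148 m^3/s
Therefore the volumetric flow rate Q = 0.4148 m^3/s.


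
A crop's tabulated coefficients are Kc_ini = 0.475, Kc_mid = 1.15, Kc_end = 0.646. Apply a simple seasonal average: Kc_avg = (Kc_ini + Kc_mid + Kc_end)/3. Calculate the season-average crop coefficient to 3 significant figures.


Kc_avg = (0.475 + 1.15 + 0.646)/3 = 0.757
Therefore the season-average crop coefficient = 0.757.


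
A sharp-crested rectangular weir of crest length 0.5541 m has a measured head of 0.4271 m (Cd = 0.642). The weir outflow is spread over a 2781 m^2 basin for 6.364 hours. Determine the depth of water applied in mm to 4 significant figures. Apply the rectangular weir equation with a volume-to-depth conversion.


Approach: apply the rectangular weir equation with a volume-to-depth conversion, Q = (2/3)*Cd*L*sqrt(2g)*H^1.5; d = Q*t/A * 1000.
Step 1 — weir discharge:
  Q = (2/3)*0.642*0.5541*sqrt(2*9.81)*0.4271^1.5 = 0.293208 m^3/s
Step 2 — volume: V = 0.293208 * 6.364*3600 = 6717.51 m^3
Step 3 — depth: d = V/A * 1000 = 6717.51/2781 * 1000 = 2416 mm
Therefore the depth of water applied = 2416 mm.


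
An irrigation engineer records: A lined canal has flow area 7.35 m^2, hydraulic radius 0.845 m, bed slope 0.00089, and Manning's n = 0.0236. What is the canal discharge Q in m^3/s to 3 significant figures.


Approach: apply Manning's equation, Q = (1/n)*A*R^(2/3)*S^(1/2).
Q = (1/0.0236) * 7.35 * 0.845^(2/3) * 0.00089^(1/2) = 8.30 m^3/s
Therefore the canal discharge Q = 8.30 m^3/s.


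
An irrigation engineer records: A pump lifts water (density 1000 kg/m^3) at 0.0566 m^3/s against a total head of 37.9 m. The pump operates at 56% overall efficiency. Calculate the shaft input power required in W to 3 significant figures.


Approach: apply hydraulic power then efficiency conversion, P = rho*g*Q*H; P_in = P/eta.
Step 1 — hydraulic power (P = rho*g*Q*H):
  P = 1000 * 9.81 * 0.0566 * 37.9 = 21044 W
Step 2 — input power: P_in = P/eta = 21044 / 0.56 = 37600 W
Therefore the shaft input power required = 37600 W.


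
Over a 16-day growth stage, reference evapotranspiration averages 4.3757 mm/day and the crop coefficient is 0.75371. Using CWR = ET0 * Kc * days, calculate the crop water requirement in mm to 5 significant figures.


CWR = 4.3757 * 0.75371 * 16 = 52.768 mm
Therefore the crop water requirement = 52.768 mm.


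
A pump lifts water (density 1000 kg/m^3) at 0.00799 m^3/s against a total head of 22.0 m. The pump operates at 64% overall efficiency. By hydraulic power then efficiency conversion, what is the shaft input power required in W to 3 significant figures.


Approach: apply hydraulic power then efficiency conversion, P = rho*g*Q*H; P_in = P/eta.
Step 1 — hydraulic power (P = rho*g*Q*H):
  P = 1000 * 9.81 * 0.00799 * 22.0 = 1724.4 W
Step 2 — input power: P_in = P/eta = 1724.4 / 0.64 = 2690 W
Therefore the shaft input power required = 2690 W.


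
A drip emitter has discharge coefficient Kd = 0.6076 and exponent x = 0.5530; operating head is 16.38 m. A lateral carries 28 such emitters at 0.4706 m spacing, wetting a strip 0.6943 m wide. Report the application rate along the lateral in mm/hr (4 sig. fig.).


Approach: apply the emitter equation with a lateral mass balance, q = Kd*h^x; Q = n*q; rate = Q/(n*spacing*width).
Step 1 — single emitter flow (q = Kd*h^x):
  q = 0.6076 * 16.38^0.5530 = 2.85189 L/hr
Step 2 — total lateral flow: Q = 28 * 2.85189 = 79.8530 L/hr
Step 3 — wetted area: A = 28 * 0.4706 * 0.6943 = 9.14865 m^2
Step 4 — application rate: Q/A = 79.8530/9.14865 = 8.728 mm/hr
Therefore the application rate along the lateral = 8.728 mm/hr.


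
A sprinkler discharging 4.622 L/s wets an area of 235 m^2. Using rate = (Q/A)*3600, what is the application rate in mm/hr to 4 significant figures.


rate = (4.622 / 235) * 3600 = 70.81 mm/hr
Therefore the application rate = 70.81 mm/hr.


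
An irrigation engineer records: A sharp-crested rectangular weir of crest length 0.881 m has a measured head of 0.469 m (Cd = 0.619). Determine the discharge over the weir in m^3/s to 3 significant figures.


Approach: apply the rectangular weir equation, Q = (2/3)*Cd*L*sqrt(2g)*H^1.5.
Q = (2/3)*0.619*0.881*sqrt(2*9.81)*0.469^1.5 = 0.517 m^3/s
Therefore the discharge over the weir = 0.517 m^3/s.


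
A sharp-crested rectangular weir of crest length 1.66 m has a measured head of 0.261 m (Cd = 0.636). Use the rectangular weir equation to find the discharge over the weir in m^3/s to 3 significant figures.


Approach: apply the rectangular weir equation, Q = (2/3)*Cd*L*sqrt(2g)*H^1.5.
Q = (2/3)*0.636*1.66*sqrt(2*9.81)*0.261^1.5 = 0.416 m^3/s
Therefore the discharge over the weir = 0.416 m^3/s.


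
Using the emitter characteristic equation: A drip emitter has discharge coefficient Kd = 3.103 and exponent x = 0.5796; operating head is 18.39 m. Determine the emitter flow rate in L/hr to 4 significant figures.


Approach: apply the emitter characteristic equation, q = Kd * h^x.
q = 3.103 * 18.39^0.5796 = 16.78 L/hr
Therefore the emitter flow rate = 16.78 L/hr.


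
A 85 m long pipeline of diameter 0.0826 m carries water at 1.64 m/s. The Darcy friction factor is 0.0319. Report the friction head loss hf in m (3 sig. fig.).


Approach: apply the Darcy-Weisbach equation, hf = f*(L/D)*(v^2/(2g)).
hf = 0.0319 * (85/0.0826) * (1.64^2 / (2*9.81))
hf = 4.50 m
Therefore the friction head loss hf = 4.50 m.


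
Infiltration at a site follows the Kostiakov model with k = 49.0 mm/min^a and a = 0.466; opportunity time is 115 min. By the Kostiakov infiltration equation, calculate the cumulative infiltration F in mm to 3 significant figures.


Approach: apply the Kostiakov infiltration equation, F = k*t^a.
F = 49.0 * 115^0.466 = 447 mm
Therefore the cumulative infiltration F = 447 mm.


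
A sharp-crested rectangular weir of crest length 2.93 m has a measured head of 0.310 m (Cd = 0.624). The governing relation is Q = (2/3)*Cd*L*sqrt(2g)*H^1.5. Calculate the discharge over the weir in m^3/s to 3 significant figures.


Q = (2/3)*0.624*2.93*sqrt(2*9.81)*0.310^1.5 = 0.932 m^3/s
Therefore the discharge over the weir = 0.932 m^3/s.


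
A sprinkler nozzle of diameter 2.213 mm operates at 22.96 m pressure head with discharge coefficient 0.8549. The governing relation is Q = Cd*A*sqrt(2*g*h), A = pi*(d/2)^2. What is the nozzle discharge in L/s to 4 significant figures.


A = pi*(2.213e-3/2)^2 = 3.84638e-06 m^2
Q = 0.8549 * 3.84638e-06 * sqrt(2*9.81*22.96) * 1000 = 0.06979 L/s
Therefore the nozzle discharge = 0.06979 L/s.


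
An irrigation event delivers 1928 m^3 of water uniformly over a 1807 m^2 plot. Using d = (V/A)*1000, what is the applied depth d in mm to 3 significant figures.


d = (1928 / 1807) * 1000 = 1070 mm
Therefore the applied depth d = 1070 mm.


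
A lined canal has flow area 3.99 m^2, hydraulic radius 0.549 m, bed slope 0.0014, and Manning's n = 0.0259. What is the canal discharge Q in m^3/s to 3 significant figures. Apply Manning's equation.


Approach: apply Manning's equation, Q = (1/n)*A*R^(2/3)*S^(1/2).
Q = (1/0.0259) * 3.99 * 0.549^(2/3) * 0.0014^(1/2) = 3.86 m^3/s
Therefore the canal discharge Q = 3.86 m^3/s.


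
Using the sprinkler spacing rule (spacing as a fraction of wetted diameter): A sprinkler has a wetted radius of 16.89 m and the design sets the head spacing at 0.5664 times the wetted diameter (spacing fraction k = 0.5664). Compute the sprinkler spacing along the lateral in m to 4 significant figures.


Approach: apply the sprinkler spacing rule (spacing as a fraction of wetted diameter), S = k*(2*R).
S = 0.5664 * (2 * 16.89) = 19.13 m
Therefore the sprinkler spacing along the lateral = 19.13 m.


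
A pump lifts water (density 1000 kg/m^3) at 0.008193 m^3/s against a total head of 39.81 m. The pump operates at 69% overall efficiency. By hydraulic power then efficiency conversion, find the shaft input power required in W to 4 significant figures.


Approach: apply hydraulic power then efficiency conversion, P = rho*g*Q*H; P_in = P/eta.
Step 1 — hydraulic power (P = rho*g*Q*H):
  P = 1000 * 9.81 * 0.008193 * 39.81 = 3199.66 W
Step 2 — input power: P_in = P/eta = 3199.66 / 0.69 = 4637 W
Therefore the shaft input power required = 4637 W.


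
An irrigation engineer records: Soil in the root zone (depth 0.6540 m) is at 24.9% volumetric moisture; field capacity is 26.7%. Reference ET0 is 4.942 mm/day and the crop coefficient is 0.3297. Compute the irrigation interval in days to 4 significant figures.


Approach: apply soil-water budget scheduling, SMD = (FC-theta)/100*depth*1000; ETc = ET0*Kc; interval = SMD/ETc.
Step 1 — soil moisture deficit:
  SMD = (26.7 - 24.9)/100 * 0.6540 * 1000 = 11.7720 mm
Step 2 — daily crop ET (ETc = ET0*Kc):
  ETc = 4.942 * 0.3297 = 1.62938 mm/day
Step 3 — irrigation interval (SMD/ETc):
  interval = 11.7720 / 1.62938 = 7.225 days
Therefore the irrigation interval = 7.225 days.


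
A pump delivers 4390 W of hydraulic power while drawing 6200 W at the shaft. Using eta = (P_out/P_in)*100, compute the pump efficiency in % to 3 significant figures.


eta = (4390 / 6200) * 100 = 70.8 %
Therefore the pump efficiency = 70.8 %.


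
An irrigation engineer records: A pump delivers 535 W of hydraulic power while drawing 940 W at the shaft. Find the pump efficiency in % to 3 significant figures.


Approach: apply the efficiency ratio, eta = (P_out/P_in)*100.
eta = (535 / 940) * 100 = 56.9 %
Therefore the pump efficiency = 56.9 %.


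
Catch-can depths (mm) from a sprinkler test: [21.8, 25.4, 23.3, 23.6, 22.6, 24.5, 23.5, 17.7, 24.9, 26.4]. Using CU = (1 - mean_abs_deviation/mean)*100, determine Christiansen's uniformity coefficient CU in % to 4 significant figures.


mean = 23.3700 mm
mean |d_i - mean| = 1.61600 mm
CU = (1 - 1.61600/23.3700)*100 = 93.09 %
Therefore Christiansen's uniformity coefficient CU = 93.09 %.


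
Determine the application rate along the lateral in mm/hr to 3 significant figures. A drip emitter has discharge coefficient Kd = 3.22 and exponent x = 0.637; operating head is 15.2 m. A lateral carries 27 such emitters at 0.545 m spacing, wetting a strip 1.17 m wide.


Approach: apply the emitter equation with a lateral mass balance, q = Kd*h^x; Q = n*q; rate = Q/(n*spacing*width).
Step 1 — single emitter flow (q = Kd*h^x):
  q = 3.22 * 15.2^0.637 = 18.226 L/hr
Step 2 — total lateral flow: Q = 27 * 18.226 = 492.10 L/hr
Step 3 — wetted area: A = 27 * 0.545 * 1.17 = 17.217 m^2
Step 4 — application rate: Q/A = 492.10/17.217 = 28.6 mm/hr
Therefore the application rate along the lateral = 28.6 mm/hr.


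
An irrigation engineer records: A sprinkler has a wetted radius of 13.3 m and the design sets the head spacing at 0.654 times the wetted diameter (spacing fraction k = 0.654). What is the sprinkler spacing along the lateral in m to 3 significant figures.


Approach: apply the sprinkler spacing rule (spacing as a fraction of wetted diameter), S = k*(2*R).
S = 0.654 * (2 * 13.3) = 17.4 m
Therefore the sprinkler spacing along the lateral = 17.4 m.


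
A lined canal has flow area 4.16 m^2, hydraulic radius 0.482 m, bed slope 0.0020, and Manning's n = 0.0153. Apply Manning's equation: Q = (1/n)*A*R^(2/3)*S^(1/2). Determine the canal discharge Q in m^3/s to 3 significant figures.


Q = (1/0.0153) * 4.16 * 0.482^(2/3) * 0.0020^(1/2) = 7.48 m^3/s
Therefore the canal discharge Q = 7.48 m^3/s.


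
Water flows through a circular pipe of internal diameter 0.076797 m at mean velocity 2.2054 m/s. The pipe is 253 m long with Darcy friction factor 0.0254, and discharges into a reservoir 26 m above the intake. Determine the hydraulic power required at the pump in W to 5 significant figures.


Approach: apply continuity + Darcy-Weisbach + hydraulic power, Q = A*v; hf = f*(L/D)*(v^2/(2g)); H = static + hf; P = rho*g*Q*H.
Step 1 — flow rate (continuity, Q = A*v):
  A = pi*(0.076797/2)^2 = 0.004632105 m^2
  Q = 0.004632105 * 2.2054 = 0.01021564 m^3/s
Step 2 — friction head loss (Darcy-Weisbach):
  hf = 0.0254 * (253/0.076797) * (2.2054^2 / (2*9.81))
  hf = 20.74368 m
Step 3 — total head: H = 26 + 20.74368 = 46.74368 m
Step 4 — hydraulic power (P = rho*g*Q*H):
  P = 1000 * 9.81 * 0.01021564 * 46.74368 = 4684.4 W
Therefore the hydraulic power required at the pump = 4684.4 W.


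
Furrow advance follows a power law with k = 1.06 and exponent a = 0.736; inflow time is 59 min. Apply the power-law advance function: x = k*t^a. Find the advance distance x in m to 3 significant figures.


x = 1.06 * 59^0.736 = 21.3 m
Therefore the advance distance x = 21.3 m.


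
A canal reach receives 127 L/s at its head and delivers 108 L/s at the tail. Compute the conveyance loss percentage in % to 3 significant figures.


Approach: apply the conveyance loss ratio, loss% = ((Q_head - Q_tail)/Q_head)*100.
loss = ((127 - 108)/127)*100 = 15.0 %
Therefore the conveyance loss percentage = 15.0 %.


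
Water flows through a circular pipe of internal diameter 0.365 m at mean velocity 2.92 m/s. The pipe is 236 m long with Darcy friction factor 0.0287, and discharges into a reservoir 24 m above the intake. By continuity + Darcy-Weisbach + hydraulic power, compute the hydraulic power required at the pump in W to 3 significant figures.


Approach: apply continuity + Darcy-Weisbach + hydraulic power, Q = A*v; hf = f*(L/D)*(v^2/(2g)); H = static + hf; P = rho*g*Q*H.
Step 1 — flow rate (continuity, Q = A*v):
  A = pi*(0.365/2)^2 = 0.10463 m^2
  Q = 0.10463 * 2.92 = 0.30553 m^3/s
Step 2 — friction head loss (Darcy-Weisbach):
  hf = 0.0287 * (236/0.365) * (2.92^2 / (2*9.81))
  hf = 8.0643 m
Step 3 — total head: H = 24 + 8.0643 = 32.064 m
Step 4 — hydraulic power (P = rho*g*Q*H):
  P = 1000 * 9.81 * 0.30553 * 32.064 = 96100 W
Therefore the hydraulic power required at the pump = 96100 W.


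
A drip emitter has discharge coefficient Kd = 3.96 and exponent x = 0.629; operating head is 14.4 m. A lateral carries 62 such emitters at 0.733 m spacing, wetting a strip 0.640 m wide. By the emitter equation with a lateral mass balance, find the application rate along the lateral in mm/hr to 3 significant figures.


Approach: apply the emitter equation with a lateral mass balance, q = Kd*h^x; Q = n*q; rate = Q/(n*spacing*width).
Step 1 — single emitter flow (q = Kd*h^x):
  q = 3.96 * 14.4^0.629 = 21.199 L/hr
Step 2 — total lateral flow: Q = 62 * 21.199 = 1314.3 L/hr
Step 3 — wetted area: A = 62 * 0.733 * 0.640 = 29.085 m^2
Step 4 — application rate: Q/A = 1314.3/29.085 = 45.2 mm/hr
Therefore the application rate along the lateral = 45.2 mm/hr.


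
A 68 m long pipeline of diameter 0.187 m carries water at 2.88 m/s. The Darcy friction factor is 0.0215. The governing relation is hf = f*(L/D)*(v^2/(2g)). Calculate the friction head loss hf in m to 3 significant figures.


hf = 0.0215 * (68/0.187) * (2.88^2 / (2*9.81))
hf = 3.31 m
Therefore the friction head loss hf = 3.31 m.


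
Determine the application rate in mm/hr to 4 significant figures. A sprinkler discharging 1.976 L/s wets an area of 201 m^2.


Approach: apply the application rate relation, rate = (Q/A)*3600.
rate = (1.976 / 201) * 3600 = 35.39 mm/hr
Therefore the application rate = 35.39 mm/hr.


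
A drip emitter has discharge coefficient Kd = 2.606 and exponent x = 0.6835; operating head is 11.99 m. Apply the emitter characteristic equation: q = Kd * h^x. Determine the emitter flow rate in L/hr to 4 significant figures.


q = 2.606 * 11.99^0.6835 = 14.23 L/hr
Therefore the emitter flow rate = 14.23 L/hr.


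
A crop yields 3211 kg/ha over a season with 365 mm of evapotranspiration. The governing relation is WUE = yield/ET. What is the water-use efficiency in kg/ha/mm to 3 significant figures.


WUE = 3211 / 365 = 8.80 kg/ha/mm
Therefore the water-use efficiency = 8.80 kg/ha/mm.


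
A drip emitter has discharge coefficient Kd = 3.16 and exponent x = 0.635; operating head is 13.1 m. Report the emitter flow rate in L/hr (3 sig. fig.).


Approach: apply the emitter characteristic equation, q = Kd * h^x.
q = 3.16 * 13.1^0.635 = 16.2 L/hr
Therefore the emitter flow rate = 16.2 L/hr.


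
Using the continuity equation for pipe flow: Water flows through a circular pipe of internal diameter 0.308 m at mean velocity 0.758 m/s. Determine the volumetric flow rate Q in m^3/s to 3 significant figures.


Approach: apply the continuity equation for pipe flow, Q = A * v with A = pi*(D/2)^2.
A = pi*(0.308/2)^2 = 0.074506 m^2
Q = 0.074506 * 0.758 = 0.0565 m^3/s
Therefore the volumetric flow rate Q = 0.0565 m^3/s.


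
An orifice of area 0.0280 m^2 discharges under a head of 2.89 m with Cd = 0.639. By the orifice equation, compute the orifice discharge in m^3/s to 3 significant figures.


Approach: apply the orifice equation, Q = Cd*A*sqrt(2*g*h).
Q = 0.639 * 0.0280 * sqrt(2*9.81*2.89) = 0.135 m^3/s
Therefore the orifice discharge = 0.135 m^3/s.


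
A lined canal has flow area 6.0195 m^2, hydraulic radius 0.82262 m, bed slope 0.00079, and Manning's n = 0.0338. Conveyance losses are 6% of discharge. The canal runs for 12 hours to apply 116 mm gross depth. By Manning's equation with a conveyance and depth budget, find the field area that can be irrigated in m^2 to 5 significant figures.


Approach: apply Manning's equation with a conveyance and depth budget, Q = (1/n)*A*R^(2/3)*S^(1/2); Q_field = Q*(1-loss); Area = Q_field*t/(d/1000).
Step 1 — canal discharge (Manning's equation):
  Q = (1/0.0338) * 6.0195 * 0.82262^(2/3) * 0.00079^(1/2) = 4.394641 m^3/s
Step 2 — delivered flow: Q_field = 4.394641*(1 - 6/100) = 4.130963 m^3/s
Step 3 — volume delivered: V = 4.130963 * 12*3600 = 178457.6 m^3
Step 4 — area served: A = V / (depth/1000) = 178457.6 / 0.116 = 1538400 m^2
Therefore the field area that can be irrigated = 1538400 m^2.


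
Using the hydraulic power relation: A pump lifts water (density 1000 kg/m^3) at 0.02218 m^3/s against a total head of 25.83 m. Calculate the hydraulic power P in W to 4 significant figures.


Approach: apply the hydraulic power relation, P = rho*g*Q*H.
P = 1000 * 9.81 * 0.02218 * 25.83 = 5620 W
Therefore the hydraulic power P = 5620 W.


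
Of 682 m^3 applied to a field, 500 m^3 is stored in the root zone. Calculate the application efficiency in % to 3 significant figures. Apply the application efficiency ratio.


Approach: apply the application efficiency ratio, Ea = (stored/applied)*100.
Ea = (500/682)*100 = 73.3 %
Therefore the application efficiency = 73.3 %.


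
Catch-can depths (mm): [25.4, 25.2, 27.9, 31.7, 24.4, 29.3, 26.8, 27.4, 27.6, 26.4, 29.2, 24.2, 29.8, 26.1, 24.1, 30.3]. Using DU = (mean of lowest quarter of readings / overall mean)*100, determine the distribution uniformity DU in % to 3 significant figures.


sorted lowest 4 of 16: [24.1, 24.2, 24.4, 25.2] -> mean = 24.475 mm
overall mean = 27.238 mm
DU = (24.475/27.238)*100 = 89.9 %
Therefore the distribution uniformity DU = 89.9 %.


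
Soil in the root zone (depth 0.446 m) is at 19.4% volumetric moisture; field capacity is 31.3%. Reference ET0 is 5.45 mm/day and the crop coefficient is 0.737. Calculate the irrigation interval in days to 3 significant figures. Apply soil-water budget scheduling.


Approach: apply soil-water budget scheduling, SMD = (FC-theta)/100*depth*1000; ETc = ET0*Kc; interval = SMD/ETc.
Step 1 — soil moisture deficit:
  SMD = (31.3 - 19.4)/100 * 0.446 * 1000 = 53.074 mm
Step 2 — daily crop ET (ETc = ET0*Kc):
  ETc = 5.45 * 0.737 = 4.0167 mm/day
Step 3 — irrigation interval (SMD/ETc):
  interval = 53.074 / 4.0167 = 13.2 days
Therefore the irrigation interval = 13.2 days.


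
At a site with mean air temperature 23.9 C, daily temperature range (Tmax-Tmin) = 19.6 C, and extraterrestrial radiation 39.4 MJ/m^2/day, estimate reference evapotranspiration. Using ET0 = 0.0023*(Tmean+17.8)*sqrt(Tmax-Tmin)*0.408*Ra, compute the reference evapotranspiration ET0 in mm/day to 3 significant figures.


ET0 = 0.0023*(23.9+17.8)*sqrt(19.6)*0.408*39.4 = 6.83 mm/day
Therefore the reference evapotranspiration ET0 = 6.83 mm/day.


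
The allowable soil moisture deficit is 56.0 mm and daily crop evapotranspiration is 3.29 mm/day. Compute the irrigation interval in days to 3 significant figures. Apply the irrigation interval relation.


Approach: apply the irrigation interval relation, interval = SMD / ETc.
interval = 56.0 / 3.29 = 17.0 days
Therefore the irrigation interval = 17.0 days.


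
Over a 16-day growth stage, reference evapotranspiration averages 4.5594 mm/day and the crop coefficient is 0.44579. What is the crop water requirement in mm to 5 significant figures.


Approach: apply the crop water requirement relation, CWR = ET0 * Kc * days.
CWR = 4.5594 * 0.44579 * 16 = 32.521 mm
Therefore the crop water requirement = 32.521 mm.


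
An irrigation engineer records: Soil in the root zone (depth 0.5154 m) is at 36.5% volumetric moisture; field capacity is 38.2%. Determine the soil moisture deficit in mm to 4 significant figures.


Approach: apply the soil moisture deficit relation, SMD = (FC - theta)/100 * depth * 1000.
SMD = (38.2 - 36.5)/100 * 0.5154 * 1000 = 8.762 mm
Therefore the soil moisture deficit = 8.762 mm.


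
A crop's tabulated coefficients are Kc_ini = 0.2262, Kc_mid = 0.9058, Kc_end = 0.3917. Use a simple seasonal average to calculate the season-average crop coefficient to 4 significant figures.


Approach: apply a simple seasonal average, Kc_avg = (Kc_ini + Kc_mid + Kc_end)/3.
Kc_avg = (0.2262 + 0.9058 + 0.3917)/3 = 0.5079
Therefore the season-average crop coefficient = 0.5079.


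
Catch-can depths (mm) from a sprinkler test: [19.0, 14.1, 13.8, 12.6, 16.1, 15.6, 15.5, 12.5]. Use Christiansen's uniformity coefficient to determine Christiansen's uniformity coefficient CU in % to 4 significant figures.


Approach: apply Christiansen's uniformity coefficient, CU = (1 - mean_abs_deviation/mean)*100.
mean = 14.9000 mm
mean |d_i - mean| = 1.65000 mm
CU = (1 - 1.65000/14.9000)*100 = 88.93 %
Therefore Christiansen's uniformity coefficient CU = 88.93 %.


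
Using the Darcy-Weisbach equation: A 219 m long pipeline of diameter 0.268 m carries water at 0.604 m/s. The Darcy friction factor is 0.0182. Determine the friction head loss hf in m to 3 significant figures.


Approach: apply the Darcy-Weisbach equation, hf = f*(L/D)*(v^2/(2g)).
hf = 0.0182 * (219/0.268) * (0.604^2 / (2*9.81))
hf = 0.277 m
Therefore the friction head loss hf = 0.277 m.


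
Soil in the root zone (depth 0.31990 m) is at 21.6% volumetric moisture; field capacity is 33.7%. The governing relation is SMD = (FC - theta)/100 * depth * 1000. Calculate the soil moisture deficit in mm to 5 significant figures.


SMD = (33.7 - 21.6)/100 * 0.31990 * 1000 = 38.708 mm
Therefore the soil moisture deficit = 38.708 mm.


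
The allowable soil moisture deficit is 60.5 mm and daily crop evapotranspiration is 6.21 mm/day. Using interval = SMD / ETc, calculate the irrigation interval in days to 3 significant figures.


interval = 60.5 / 6.21 = 9.74 days
Therefore the irrigation interval = 9.74 days.


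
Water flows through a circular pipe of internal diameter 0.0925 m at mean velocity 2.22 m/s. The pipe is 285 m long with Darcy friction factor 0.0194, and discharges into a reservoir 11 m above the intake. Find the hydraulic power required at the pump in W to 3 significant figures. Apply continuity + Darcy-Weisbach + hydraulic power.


Approach: apply continuity + Darcy-Weisbach + hydraulic power, Q = A*v; hf = f*(L/D)*(v^2/(2g)); H = static + hf; P = rho*g*Q*H.
Step 1 — flow rate (continuity, Q = A*v):
  A = pi*(0.0925/2)^2 = 0.0067201 m^2
  Q = 0.0067201 * 2.22 = 0.014919 m^3/s
Step 2 — friction head loss (Darcy-Weisbach):
  hf = 0.0194 * (285/0.0925) * (2.22^2 / (2*9.81))
  hf = 15.015 m
Step 3 — total head: H = 11 + 15.015 = 26.015 m
Step 4 — hydraulic power (P = rho*g*Q*H):
  P = 1000 * 9.81 * 0.014919 * 26.015 = 3810 W
Therefore the hydraulic power required at the pump = 3810 W.


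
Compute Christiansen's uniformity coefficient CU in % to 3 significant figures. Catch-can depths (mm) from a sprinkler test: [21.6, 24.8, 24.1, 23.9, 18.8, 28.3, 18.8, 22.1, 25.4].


Approach: apply Christiansen's uniformity coefficient, CU = (1 - mean_abs_deviation/mean)*100.
mean = 23.089 mm
mean |d_i - mean| = 2.4568 mm
CU = (1 - 2.4568/23.089)*100 = 89.4 %
Therefore Christiansen's uniformity coefficient CU = 89.4 %.


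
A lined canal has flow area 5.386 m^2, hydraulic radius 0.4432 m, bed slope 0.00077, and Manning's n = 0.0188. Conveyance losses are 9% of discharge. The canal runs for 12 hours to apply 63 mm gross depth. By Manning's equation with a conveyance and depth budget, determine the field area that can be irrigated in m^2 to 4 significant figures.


Approach: apply Manning's equation with a conveyance and depth budget, Q = (1/n)*A*R^(2/3)*S^(1/2); Q_field = Q*(1-loss); Area = Q_field*t/(d/1000).
Step 1 — canal discharge (Manning's equation):
  Q = (1/0.0188) * 5.386 * 0.4432^(2/3) * 0.00077^(1/2) = 4.62119 m^3/s
Step 2 — delivered flow: Q_field = 4.62119*(1 - 9/100) = 4.20528 m^3/s
Step 3 — volume delivered: V = 4.20528 * 12*3600 = 181668 m^3
Step 4 — area served: A = V / (depth/1000) = 181668 / 0.063 = 2884000 m^2
Therefore the field area that can be irrigated = 2884000 m^2.


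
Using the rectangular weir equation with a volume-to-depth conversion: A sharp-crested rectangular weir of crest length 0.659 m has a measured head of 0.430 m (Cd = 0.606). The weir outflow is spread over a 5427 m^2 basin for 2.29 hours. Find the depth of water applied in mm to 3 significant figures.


Approach: apply the rectangular weir equation with a volume-to-depth conversion, Q = (2/3)*Cd*L*sqrt(2g)*H^1.5; d = Q*t/A * 1000.
Step 1 — weir discharge:
  Q = (2/3)*0.606*0.659*sqrt(2*9.81)*0.430^1.5 = 0.33252 m^3/s
Step 2 — volume: V = 0.33252 * 2.29*3600 = 2741.3 m^3
Step 3 — depth: d = V/A * 1000 = 2741.3/5427 * 1000 = 505 mm
Therefore the depth of water applied = 505 mm.


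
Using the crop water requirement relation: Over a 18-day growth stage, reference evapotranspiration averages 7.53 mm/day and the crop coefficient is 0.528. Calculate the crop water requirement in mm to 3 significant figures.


Approach: apply the crop water requirement relation, CWR = ET0 * Kc * days.
CWR = 7.53 * 0.528 * 18 = 71.6 mm
Therefore the crop water requirement = 71.6 mm.


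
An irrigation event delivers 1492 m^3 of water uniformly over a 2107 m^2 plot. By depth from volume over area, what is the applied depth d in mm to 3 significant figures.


Approach: apply depth from volume over area, d = (V/A)*1000.
d = (1492 / 2107) * 1000 = 708 mm
Therefore the applied depth d = 708 mm.


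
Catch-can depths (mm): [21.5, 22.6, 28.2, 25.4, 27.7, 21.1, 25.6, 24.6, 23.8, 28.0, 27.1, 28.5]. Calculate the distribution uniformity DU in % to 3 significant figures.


Approach: apply the low-quarter distribution uniformity, DU = (mean of lowest quarter of readings / overall mean)*100.
sorted lowest 3 of 12: [21.1, 21.5, 22.6] -> mean = 21.733 mm
overall mean = 25.342 mm
DU = (21.733/25.342)*100 = 85.8 %
Therefore the distribution uniformity DU = 85.8 %.


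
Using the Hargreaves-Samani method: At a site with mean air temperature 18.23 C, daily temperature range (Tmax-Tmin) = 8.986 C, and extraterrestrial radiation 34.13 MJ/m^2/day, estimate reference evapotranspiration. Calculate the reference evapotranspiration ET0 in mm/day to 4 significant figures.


Approach: apply the Hargreaves-Samani method, ET0 = 0.0023*(Tmean+17.8)*sqrt(Tmax-Tmin)*0.408*Ra.
ET0 = 0.0023*(18.23+17.8)*sqrt(8.986)*0.408*34.13 = 3.459 mm/day
Therefore the reference evapotranspiration ET0 = 3.459 mm/day.


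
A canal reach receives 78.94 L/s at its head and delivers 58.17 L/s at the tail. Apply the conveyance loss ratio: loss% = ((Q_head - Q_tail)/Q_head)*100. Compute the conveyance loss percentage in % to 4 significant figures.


loss = ((78.94 - 58.17)/78.94)*100 = 26.31 %
Therefore the conveyance loss percentage = 26.31 %.


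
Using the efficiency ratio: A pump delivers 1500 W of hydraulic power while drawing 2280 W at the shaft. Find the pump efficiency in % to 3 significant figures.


Approach: apply the efficiency ratio, eta = (P_out/P_in)*100.
eta = (1500 / 2280) * 100 = 65.8 %
Therefore the pump efficiency = 65.8 %.


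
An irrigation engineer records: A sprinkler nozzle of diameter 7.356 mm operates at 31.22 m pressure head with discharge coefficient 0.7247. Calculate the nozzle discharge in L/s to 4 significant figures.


Approach: apply the orifice equation, Q = Cd*A*sqrt(2*g*h), A = pi*(d/2)^2.
A = pi*(7.356e-3/2)^2 = 4.24985e-05 m^2
Q = 0.7247 * 4.24985e-05 * sqrt(2*9.81*31.22) * 1000 = 0.7623 L/s
Therefore the nozzle discharge = 0.7623 L/s.


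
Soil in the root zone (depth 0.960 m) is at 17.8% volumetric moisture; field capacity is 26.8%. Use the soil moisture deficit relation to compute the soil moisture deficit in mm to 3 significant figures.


Approach: apply the soil moisture deficit relation, SMD = (FC - theta)/100 * depth * 1000.
SMD = (26.8 - 17.8)/100 * 0.960 * 1000 = 86.4 mm
Therefore the soil moisture deficit = 86.4 mm.
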